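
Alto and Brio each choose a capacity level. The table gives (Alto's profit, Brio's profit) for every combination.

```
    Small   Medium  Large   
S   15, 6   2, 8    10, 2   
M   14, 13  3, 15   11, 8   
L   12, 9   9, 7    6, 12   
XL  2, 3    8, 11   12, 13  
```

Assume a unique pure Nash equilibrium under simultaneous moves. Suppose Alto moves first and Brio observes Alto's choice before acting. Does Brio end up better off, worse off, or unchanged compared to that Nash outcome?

unchanged

Backward induction with Alto moving first.
- S: BR = Medium, leader payoff 2.
- M: BR = Medium, leader payoff 3.
- L: BR = Large, leader payoff 6.
- XL: BR = Large, leader payoff 12.
Maximizing over 2, 3, 6, 12, Alto chooses XL. Subgame-perfect outcome: (XL, Large) with payoffs (12, 13).
For the simultaneous game, intersect best replies.
Alto's best replies: Small→S; Medium→L; Large→XL.
Brio's best replies: S→Medium; M→Medium; L→Large; XL→Large.
Only (XL, Large) has each player best-responding; Nash payoffs (12, 13).
Brio earns 13 sequentially versus 13 at the Nash outcome: unchanged.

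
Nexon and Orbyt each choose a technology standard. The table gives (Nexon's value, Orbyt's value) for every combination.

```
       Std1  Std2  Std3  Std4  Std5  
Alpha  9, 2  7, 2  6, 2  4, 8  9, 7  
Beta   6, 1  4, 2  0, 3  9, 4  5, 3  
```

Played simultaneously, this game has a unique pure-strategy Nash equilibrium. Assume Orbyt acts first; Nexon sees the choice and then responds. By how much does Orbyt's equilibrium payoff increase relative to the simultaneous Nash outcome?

3

Nexon best-responds to each possible Orbyt move:
- Std1: Nexon compares 9, 6 and picks Alpha; Orbyt would get 2.
- Std2: Nexon compares 7, 4 and picks Alpha; Orbyt would get 2.
- Std3: Nexon compares 6, 0 and picks Alpha; Orbyt would get 2.
- Std4: Nexon compares 4, 9 and picks Beta; Orbyt would get 4.
- Std5: Nexon compares 9, 5 and picks Alpha; Orbyt would get 7.
Orbyt's induced payoffs are 2, 2, 2, 4, 7, so Orbyt commits to Std5. Subgame-perfect outcome: (Alpha, Std5) with payoffs (9, 7).
Under simultaneous play:
Nexon's best replies: Std1→Alpha; Std2→Alpha; Std3→Alpha; Std4→Beta; Std5→Alpha.
Orbyt's best replies: Alpha→Std4; Beta→Std4.
Only (Beta, Std4) has each player best-responding; Nash payoffs (9, 4).
Orbyt's commitment gain: 7 − 4 = 3.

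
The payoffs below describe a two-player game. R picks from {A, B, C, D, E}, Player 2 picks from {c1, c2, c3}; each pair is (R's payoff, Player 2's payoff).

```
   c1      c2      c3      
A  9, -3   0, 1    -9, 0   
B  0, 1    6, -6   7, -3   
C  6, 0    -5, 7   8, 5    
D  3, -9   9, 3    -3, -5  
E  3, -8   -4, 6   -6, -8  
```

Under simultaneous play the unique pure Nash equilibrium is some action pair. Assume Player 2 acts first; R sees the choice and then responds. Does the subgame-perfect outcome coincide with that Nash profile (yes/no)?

no

R best-responds to each possible Player 2 move:
- c1: R compares 9, 0, 6, 3, 3 and picks A; Player 2 would get -3.
- c2: R compares 0, 6, -5, 9, -4 and picks D; Player 2 would get 3.
- c3: R compares -9, 7, 8, -3, -6 and picks C; Player 2 would get 5.
Among -3, 3, 5, the best is 5 at c3. Subgame-perfect outcome: (C, c3) with payoffs (8, 5).
For the simultaneous game, intersect best replies.
R's best replies: c1→A; c2→D; c3→C.
Player 2's best replies: A→c2; B→c1; C→c2; D→c2; E→c2.
Only (D, c2) has each player best-responding; Nash payoffs (9, 3).
Sequential outcome (C, c3) differs from the Nash profile (D, c2).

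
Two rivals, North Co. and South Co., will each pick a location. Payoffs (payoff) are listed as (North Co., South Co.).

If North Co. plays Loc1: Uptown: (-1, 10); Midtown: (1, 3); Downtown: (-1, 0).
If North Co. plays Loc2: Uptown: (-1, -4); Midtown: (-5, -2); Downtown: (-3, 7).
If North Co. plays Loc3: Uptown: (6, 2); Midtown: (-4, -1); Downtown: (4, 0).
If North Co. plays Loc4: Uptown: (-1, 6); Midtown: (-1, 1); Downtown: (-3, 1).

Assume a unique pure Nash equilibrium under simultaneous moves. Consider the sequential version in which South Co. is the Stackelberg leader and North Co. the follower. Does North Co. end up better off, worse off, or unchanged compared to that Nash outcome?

Solve by backward induction (South Co. leads).
- Uptown: North Co. compares -1, -1, 6, -1 and picks Loc3; South Co. would get 2.
- Midtown: North Co. compares 1, -5, -4, -1 and picks Loc1; South Co. would get 3.
- Downtown: North Co. compares -1, -3, 4, -3 and picks Loc3; South Co. would get 0.
Maximizing over 2, 3, 0, South Co. chooses Midtown. Subgame-perfect outcome: (Loc1, Midtown) with payoffs (1, 3).
Now find the simultaneous Nash equilibrium.
North Co.'s best replies: Uptown→Loc3; Midtown→Loc1; Downtown→Loc3.
South Co.'s best replies: Loc1→Uptown; Loc2→Downtown; Loc3→Uptown; Loc4→Uptown.
Only (Loc3, Uptown) has each player best-responding; Nash payoffs (6, 2).
North Co. earns 1 sequentially versus 6 at the Nash outcome: worse off.

worse off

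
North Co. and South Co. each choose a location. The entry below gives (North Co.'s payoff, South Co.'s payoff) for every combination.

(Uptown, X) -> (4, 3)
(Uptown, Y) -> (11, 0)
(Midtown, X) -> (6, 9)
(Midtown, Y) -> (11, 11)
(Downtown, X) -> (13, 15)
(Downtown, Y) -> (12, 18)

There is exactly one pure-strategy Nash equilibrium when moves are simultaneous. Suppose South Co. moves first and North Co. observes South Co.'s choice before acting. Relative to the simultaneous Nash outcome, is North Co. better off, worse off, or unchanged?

unchanged

North Co. best-responds to each possible South Co. move:
- X → North Co. plays Downtown (best of 4, 6, 13); South Co. gets 15.
- Y → North Co. plays Downtown (best of 11, 11, 12); South Co. gets 18.
Among 15, 18, the best is 18 at Y. Subgame-perfect outcome: (Downtown, Y) with payoffs (12, 18).
Now find the simultaneous Nash equilibrium.
North Co.'s best replies: X→Downtown; Y→Downtown.
South Co.'s best replies: Uptown→X; Midtown→Y; Downtown→Y.
The unique mutual best reply is (Downtown, Y), giving (12, 18).
North Co. earns 12 sequentially versus 12 at the Nash outcome: unchanged.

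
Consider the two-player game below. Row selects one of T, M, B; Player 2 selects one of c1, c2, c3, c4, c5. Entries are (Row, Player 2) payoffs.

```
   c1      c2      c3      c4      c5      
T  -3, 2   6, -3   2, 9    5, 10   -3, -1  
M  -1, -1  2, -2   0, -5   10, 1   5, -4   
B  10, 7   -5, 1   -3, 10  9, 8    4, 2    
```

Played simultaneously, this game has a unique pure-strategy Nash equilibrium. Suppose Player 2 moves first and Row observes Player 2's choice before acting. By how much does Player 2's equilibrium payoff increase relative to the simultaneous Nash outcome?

8

Solve by backward induction (Player 2 leads).
- c1 → Row plays B (best of -3, -1, 10); Player 2 gets 7.
- c2 → Row plays T (best of 6, 2, -5); Player 2 gets -3.
- c3 → Row plays T (best of 2, 0, -3); Player 2 gets 9.
- c4 → Row plays M (best of 5, 10, 9); Player 2 gets 1.
- c5 → Row plays M (best of -3, 5, 4); Player 2 gets -4.
Among 7, -3, 9, 1, -4, the best is 9 at c3. Subgame-perfect outcome: (T, c3) with payoffs (2, 9).
For the simultaneous game, intersect best replies.
Row's best replies: c1→B; c2→T; c3→T; c4→M; c5→M.
Player 2's best replies: T→c4; M→c4; B→c3.
The unique mutual best reply is (M, c4), giving (10, 1).
Player 2's commitment gain: 9 − 1 = 8.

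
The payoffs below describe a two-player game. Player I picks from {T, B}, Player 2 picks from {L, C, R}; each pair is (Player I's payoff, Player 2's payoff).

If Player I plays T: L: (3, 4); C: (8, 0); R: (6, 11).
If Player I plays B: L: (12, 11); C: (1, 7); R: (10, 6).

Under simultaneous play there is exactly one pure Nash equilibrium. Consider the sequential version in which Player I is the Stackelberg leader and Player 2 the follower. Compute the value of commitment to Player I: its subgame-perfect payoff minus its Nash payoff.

0

Solve by backward induction (Player I leads).
- T: BR = R, leader payoff 6.
- B: BR = L, leader payoff 12.
Among 6, 12, the best is 12 at B. Subgame-perfect outcome: (B, L) with payoffs (12, 11).
Under simultaneous play:
Player I's best replies: L→B; C→T; R→B.
Player 2's best replies: T→R; B→L.
Only (B, L) has each player best-responding; Nash payoffs (12, 11).
Player I's commitment gain: 12 − 12 = 0.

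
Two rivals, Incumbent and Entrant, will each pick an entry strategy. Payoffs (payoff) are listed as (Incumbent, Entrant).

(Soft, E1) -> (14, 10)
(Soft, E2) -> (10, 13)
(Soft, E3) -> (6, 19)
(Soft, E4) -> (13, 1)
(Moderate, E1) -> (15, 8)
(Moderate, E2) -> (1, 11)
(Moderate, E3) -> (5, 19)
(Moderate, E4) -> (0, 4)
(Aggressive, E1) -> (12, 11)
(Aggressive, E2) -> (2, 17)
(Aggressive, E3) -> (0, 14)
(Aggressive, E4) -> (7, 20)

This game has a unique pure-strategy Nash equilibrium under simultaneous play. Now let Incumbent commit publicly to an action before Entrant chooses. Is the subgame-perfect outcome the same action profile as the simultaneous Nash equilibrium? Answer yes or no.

no

Work backward from Entrant's decision.
- Soft → Entrant plays E3 (best of 10, 13, 19, 1); Incumbent gets 6.
- Moderate → Entrant plays E3 (best of 8, 11, 19, 4); Incumbent gets 5.
- Aggressive → Entrant plays E4 (best of 11, 17, 14, 20); Incumbent gets 7.
Maximizing over 6, 5, 7, Incumbent chooses Aggressive. Subgame-perfect outcome: (Aggressive, E4) with payoffs (7, 20).
Under simultaneous play:
Incumbent's best replies: E1→Moderate; E2→Soft; E3→Soft; E4→Soft.
Entrant's best replies: Soft→E3; Moderate→E3; Aggressive→E4.
Only (Soft, E3) has each player best-responding; Nash payoffs (6, 19).
Sequential outcome (Aggressive, E4) differs from the Nash profile (Soft, E3).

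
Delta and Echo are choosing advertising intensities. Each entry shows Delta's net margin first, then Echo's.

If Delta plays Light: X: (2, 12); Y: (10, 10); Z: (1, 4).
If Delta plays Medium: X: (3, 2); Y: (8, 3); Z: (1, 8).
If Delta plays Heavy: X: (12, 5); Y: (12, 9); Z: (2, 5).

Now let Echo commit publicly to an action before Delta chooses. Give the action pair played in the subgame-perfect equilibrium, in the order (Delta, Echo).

(Heavy, Y)

Solve by backward induction (Echo leads).
- X → Delta plays Heavy (best of 2, 3, 12); Echo gets 5.
- Y → Delta plays Heavy (best of 10, 8, 12); Echo gets 9.
- Z → Delta plays Heavy (best of 1, 1, 2); Echo gets 5.
Among 5, 9, 5, the best is 9 at Y. Subgame-perfect outcome: (Heavy, Y) with payoffs (12, 9).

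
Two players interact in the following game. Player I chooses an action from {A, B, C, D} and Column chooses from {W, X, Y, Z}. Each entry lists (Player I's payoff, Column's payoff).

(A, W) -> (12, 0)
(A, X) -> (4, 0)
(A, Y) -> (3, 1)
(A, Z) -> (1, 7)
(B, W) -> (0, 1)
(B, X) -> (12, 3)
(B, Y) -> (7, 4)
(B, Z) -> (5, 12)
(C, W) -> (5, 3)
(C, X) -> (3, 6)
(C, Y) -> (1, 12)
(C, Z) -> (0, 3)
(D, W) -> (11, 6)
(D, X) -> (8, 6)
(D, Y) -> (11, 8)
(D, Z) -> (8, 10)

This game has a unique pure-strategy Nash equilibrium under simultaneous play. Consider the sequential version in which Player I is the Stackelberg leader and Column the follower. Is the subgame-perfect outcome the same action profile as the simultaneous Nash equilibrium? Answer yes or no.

yes

Column best-responds to each possible Player I move:
- A: Column compares 0, 0, 1, 7 and picks Z; Player I would get 1.
- B: Column compares 1, 3, 4, 12 and picks Z; Player I would get 5.
- C: Column compares 3, 6, 12, 3 and picks Y; Player I would get 1.
- D: Column compares 6, 6, 8, 10 and picks Z; Player I would get 8.
Among 1, 5, 1, 8, the best is 8 at D. Subgame-perfect outcome: (D, Z) with payoffs (8, 10).
For the simultaneous game, intersect best replies.
Player I's best replies: W→A; X→B; Y→D; Z→D.
Column's best replies: A→Z; B→Z; C→Y; D→Z.
Only (D, Z) has each player best-responding; Nash payoffs (8, 10).
Sequential outcome (D, Z) coincides with the Nash profile (D, Z).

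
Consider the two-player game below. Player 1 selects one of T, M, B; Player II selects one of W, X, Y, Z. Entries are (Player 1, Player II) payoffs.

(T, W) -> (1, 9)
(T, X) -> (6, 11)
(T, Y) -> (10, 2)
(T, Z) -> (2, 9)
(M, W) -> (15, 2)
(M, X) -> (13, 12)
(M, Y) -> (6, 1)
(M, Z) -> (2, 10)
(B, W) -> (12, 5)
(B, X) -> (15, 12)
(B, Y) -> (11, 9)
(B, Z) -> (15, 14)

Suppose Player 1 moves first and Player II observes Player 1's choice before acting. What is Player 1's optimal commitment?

Backward induction with Player 1 moving first.
- T → Player II plays X (best of 9, 11, 2, 9); Player 1 gets 6.
- M → Player II plays X (best of 2, 12, 1, 10); Player 1 gets 13.
- B → Player II plays Z (best of 5, 12, 9, 14); Player 1 gets 15.
Maximizing over 6, 13, 15, Player 1 chooses B. Subgame-perfect outcome: (B, Z) with payoffs (15, 14).

B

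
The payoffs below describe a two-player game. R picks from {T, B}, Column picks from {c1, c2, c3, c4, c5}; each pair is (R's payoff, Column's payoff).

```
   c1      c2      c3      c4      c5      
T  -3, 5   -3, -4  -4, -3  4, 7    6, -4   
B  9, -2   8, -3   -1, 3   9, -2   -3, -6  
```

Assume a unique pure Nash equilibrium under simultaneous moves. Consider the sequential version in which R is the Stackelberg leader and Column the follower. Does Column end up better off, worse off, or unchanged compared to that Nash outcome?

better off

Backward induction with R moving first.
- T → Column plays c4 (best of 5, -4, -3, 7, -4); R gets 4.
- B → Column plays c3 (best of -2, -3, 3, -2, -6); R gets -1.
Among 4, -1, the best is 4 at T. Subgame-perfect outcome: (T, c4) with payoffs (4, 7).
For the simultaneous game, intersect best replies.
R's best replies: c1→B; c2→B; c3→B; c4→B; c5→T.
Column's best replies: T→c4; B→c3.
The unique mutual best reply is (B, c3), giving (-1, 3).
Column earns 7 sequentially versus 3 at the Nash outcome: better off.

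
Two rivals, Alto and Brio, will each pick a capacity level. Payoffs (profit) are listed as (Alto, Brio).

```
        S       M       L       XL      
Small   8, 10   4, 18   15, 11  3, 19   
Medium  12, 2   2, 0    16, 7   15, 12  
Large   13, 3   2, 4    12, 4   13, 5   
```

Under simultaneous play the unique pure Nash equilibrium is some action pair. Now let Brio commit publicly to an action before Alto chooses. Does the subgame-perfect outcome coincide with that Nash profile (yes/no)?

Solve by backward induction (Brio leads).
- S: Alto compares 8, 12, 13 and picks Large; Brio would get 3.
- M: Alto compares 4, 2, 2 and picks Small; Brio would get 18.
- L: Alto compares 15, 16, 12 and picks Medium; Brio would get 7.
- XL: Alto compares 3, 15, 13 and picks Medium; Brio would get 12.
Among 3, 18, 7, 12, the best is 18 at M. Subgame-perfect outcome: (Small, M) with payoffs (4, 18).
For the simultaneous game, intersect best replies.
Alto's best replies: S→Large; M→Small; L→Medium; XL→Medium.
Brio's best replies: Small→XL; Medium→XL; Large→XL.
Only (Medium, XL) has each player best-responding; Nash payoffs (15, 12).
Sequential outcome (Small, M) differs from the Nash profile (Medium, XL).

no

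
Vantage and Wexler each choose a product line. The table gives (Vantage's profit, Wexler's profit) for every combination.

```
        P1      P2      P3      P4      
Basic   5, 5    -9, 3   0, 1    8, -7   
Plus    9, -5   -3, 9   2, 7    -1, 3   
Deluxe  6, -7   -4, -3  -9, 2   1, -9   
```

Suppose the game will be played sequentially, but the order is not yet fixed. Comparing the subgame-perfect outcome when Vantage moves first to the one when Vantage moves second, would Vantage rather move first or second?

first

If Vantage leads: Wexler's best replies are Basic→P1, Plus→P2, Deluxe→P3; Vantage's induced payoffs 5, -3, -9; outcome (Basic, P1), payoffs (5, 5).
If Wexler leads: Vantage's best replies are P1→Plus, P2→Plus, P3→Plus, P4→Basic; Wexler's induced payoffs -5, 9, 7, -7; outcome (Plus, P2), payoffs (-3, 9).
Vantage gets 5 moving first and -3 moving second, so Vantage prefers to move first.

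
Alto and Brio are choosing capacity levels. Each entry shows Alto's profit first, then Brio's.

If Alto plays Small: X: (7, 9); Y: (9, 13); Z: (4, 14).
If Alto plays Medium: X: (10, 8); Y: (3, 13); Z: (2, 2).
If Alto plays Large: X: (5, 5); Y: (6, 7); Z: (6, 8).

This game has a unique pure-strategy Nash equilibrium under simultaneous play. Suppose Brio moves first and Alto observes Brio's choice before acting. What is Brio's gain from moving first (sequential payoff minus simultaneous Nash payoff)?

Alto best-responds to each possible Brio move:
- X → Alto plays Medium (best of 7, 10, 5); Brio gets 8.
- Y → Alto plays Small (best of 9, 3, 6); Brio gets 13.
- Z → Alto plays Large (best of 4, 2, 6); Brio gets 8.
Brio's induced payoffs are 8, 13, 8, so Brio commits to Y. Subgame-perfect outcome: (Small, Y) with payoffs (9, 13).
Under simultaneous play:
Alto's best replies: X→Medium; Y→Small; Z→Large.
Brio's best replies: Small→Z; Medium→Y; Large→Z.
Only (Large, Z) has each player best-responding; Nash payoffs (6, 8).
Brio's commitment gain: 13 − 8 = 5.

5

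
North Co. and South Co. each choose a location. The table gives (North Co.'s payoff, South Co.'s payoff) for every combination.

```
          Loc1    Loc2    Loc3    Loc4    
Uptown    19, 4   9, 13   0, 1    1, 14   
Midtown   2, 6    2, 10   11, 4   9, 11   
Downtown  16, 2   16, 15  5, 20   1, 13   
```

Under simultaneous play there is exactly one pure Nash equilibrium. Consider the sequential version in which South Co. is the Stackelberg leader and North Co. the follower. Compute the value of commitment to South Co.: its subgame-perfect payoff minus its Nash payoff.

Backward induction with South Co. moving first.
- Loc1 → North Co. plays Uptown (best of 19, 2, 16); South Co. gets 4.
- Loc2 → North Co. plays Downtown (best of 9, 2, 16); South Co. gets 15.
- Loc3 → North Co. plays Midtown (best of 0, 11, 5); South Co. gets 4.
- Loc4 → North Co. plays Midtown (best of 1, 9, 1); South Co. gets 11.
Maximizing over 4, 15, 4, 11, South Co. chooses Loc2. Subgame-perfect outcome: (Downtown, Loc2) with payoffs (16, 15).
For the simultaneous game, intersect best replies.
North Co.'s best replies: Loc1→Uptown; Loc2→Downtown; Loc3→Midtown; Loc4→Midtown.
South Co.'s best replies: Uptown→Loc4; Midtown→Loc4; Downtown→Loc3.
The unique mutual best reply is (Midtown, Loc4), giving (9, 11).
South Co.'s commitment gain: 15 − 11 = 4.

4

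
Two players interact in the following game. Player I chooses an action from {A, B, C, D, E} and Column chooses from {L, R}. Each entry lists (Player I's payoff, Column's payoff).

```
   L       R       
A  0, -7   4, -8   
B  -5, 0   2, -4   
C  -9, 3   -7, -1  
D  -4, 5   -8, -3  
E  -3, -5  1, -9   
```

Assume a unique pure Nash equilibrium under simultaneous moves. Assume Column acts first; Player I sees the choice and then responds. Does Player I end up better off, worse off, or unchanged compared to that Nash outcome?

unchanged

Player I best-responds to each possible Column move:
- L: Player I compares 0, -5, -9, -4, -3 and picks A; Column would get -7.
- R: Player I compares 4, 2, -7, -8, 1 and picks A; Column would get -8.
Among -7, -8, the best is -7 at L. Subgame-perfect outcome: (A, L) with payoffs (0, -7).
Now find the simultaneous Nash equilibrium.
Player I's best replies: L→A; R→A.
Column's best replies: A→L; B→L; C→L; D→L; E→L.
The unique mutual best reply is (A, L), giving (0, -7).
Player I earns 0 sequentially versus 0 at the Nash outcome: unchanged.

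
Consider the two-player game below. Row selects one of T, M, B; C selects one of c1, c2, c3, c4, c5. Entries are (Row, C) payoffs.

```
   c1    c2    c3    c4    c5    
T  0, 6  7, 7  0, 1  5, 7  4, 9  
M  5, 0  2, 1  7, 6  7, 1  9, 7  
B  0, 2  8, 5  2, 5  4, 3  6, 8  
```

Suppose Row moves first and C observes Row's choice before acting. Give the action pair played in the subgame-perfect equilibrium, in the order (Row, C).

(M, c5)

Backward induction with Row moving first.
- T → C plays c5 (best of 6, 7, 1, 7, 9); Row gets 4.
- M → C plays c5 (best of 0, 1, 6, 1, 7); Row gets 9.
- B → C plays c5 (best of 2, 5, 5, 3, 8); Row gets 6.
Row's induced payoffs are 4, 9, 6, so Row commits to M. Subgame-perfect outcome: (M, c5) with payoffs (9, 7).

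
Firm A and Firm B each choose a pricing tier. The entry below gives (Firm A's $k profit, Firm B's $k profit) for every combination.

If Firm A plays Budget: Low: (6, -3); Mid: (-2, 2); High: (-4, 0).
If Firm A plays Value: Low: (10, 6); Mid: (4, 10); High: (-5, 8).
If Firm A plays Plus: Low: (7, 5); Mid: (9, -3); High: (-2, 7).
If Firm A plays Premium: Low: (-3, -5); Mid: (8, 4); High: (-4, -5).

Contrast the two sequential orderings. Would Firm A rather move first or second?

first

If Firm A leads: Firm B's best replies are Budget→Mid, Value→Mid, Plus→High, Premium→Mid; Firm A's induced payoffs -2, 4, -2, 8; outcome (Premium, Mid), payoffs (8, 4).
If Firm B leads: Firm A's best replies are Low→Value, Mid→Plus, High→Plus; Firm B's induced payoffs 6, -3, 7; outcome (Plus, High), payoffs (-2, 7).
Firm A gets 8 moving first and -2 moving second, so Firm A prefers to move first.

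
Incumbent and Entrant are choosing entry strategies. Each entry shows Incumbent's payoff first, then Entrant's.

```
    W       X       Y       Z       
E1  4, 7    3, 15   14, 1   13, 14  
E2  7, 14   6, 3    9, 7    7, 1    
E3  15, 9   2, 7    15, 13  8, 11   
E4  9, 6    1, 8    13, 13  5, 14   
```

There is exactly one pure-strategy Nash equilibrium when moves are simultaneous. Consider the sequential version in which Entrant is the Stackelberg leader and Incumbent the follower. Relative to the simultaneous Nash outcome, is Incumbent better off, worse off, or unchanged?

Backward induction with Entrant moving first.
- W: Incumbent compares 4, 7, 15, 9 and picks E3; Entrant would get 9.
- X: Incumbent compares 3, 6, 2, 1 and picks E2; Entrant would get 3.
- Y: Incumbent compares 14, 9, 15, 13 and picks E3; Entrant would get 13.
- Z: Incumbent compares 13, 7, 8, 5 and picks E1; Entrant would get 14.
Among 9, 3, 13, 14, the best is 14 at Z. Subgame-perfect outcome: (E1, Z) with payoffs (13, 14).
For the simultaneous game, intersect best replies.
Incumbent's best replies: W→E3; X→E2; Y→E3; Z→E1.
Entrant's best replies: E1→X; E2→W; E3→Y; E4→Z.
The unique mutual best reply is (E3, Y), giving (15, 13).
Incumbent earns 13 sequentially versus 15 at the Nash outcome: worse off.

worse off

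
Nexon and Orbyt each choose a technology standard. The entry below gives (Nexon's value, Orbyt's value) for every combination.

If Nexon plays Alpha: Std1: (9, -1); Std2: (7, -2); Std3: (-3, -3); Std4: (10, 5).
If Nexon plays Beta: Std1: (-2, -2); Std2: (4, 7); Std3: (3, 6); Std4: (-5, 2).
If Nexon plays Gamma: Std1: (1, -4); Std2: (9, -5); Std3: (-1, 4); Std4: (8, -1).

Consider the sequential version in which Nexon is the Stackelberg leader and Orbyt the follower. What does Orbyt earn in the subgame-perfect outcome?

Backward induction with Nexon moving first.
- Alpha: BR = Std4, leader payoff 10.
- Beta: BR = Std2, leader payoff 4.
- Gamma: BR = Std3, leader payoff -1.
Among 10, 4, -1, the best is 10 at Alpha. Subgame-perfect outcome: (Alpha, Std4) with payoffs (10, 5).

5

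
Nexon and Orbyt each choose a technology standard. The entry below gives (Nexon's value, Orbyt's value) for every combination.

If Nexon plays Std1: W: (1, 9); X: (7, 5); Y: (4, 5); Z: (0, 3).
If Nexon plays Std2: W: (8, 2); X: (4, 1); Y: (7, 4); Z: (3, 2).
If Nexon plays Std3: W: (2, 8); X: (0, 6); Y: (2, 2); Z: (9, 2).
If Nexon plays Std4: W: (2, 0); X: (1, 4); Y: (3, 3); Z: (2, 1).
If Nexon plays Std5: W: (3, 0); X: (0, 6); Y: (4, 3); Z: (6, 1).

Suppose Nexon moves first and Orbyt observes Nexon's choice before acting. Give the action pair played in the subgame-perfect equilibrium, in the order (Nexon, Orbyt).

(Std2, Y)

Orbyt best-responds to each possible Nexon move:
- Std1: Orbyt compares 9, 5, 5, 3 and picks W; Nexon would get 1.
- Std2: Orbyt compares 2, 1, 4, 2 and picks Y; Nexon would get 7.
- Std3: Orbyt compares 8, 6, 2, 2 and picks W; Nexon would get 2.
- Std4: Orbyt compares 0, 4, 3, 1 and picks X; Nexon would get 1.
- Std5: Orbyt compares 0, 6, 3, 1 and picks X; Nexon would get 0.
Nexon's induced payoffs are 1, 7, 2, 1, 0, so Nexon commits to Std2. Subgame-perfect outcome: (Std2, Y) with payoffs (7, 4).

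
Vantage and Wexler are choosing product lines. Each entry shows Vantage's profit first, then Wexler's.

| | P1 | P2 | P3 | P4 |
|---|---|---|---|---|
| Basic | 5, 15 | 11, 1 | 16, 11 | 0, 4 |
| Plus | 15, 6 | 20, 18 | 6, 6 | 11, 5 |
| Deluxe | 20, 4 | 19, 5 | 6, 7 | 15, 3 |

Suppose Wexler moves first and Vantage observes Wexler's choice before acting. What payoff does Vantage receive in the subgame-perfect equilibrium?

Backward induction with Wexler moving first.
- P1: BR = Deluxe, leader payoff 4.
- P2: BR = Plus, leader payoff 18.
- P3: BR = Basic, leader payoff 11.
- P4: BR = Deluxe, leader payoff 3.
Among 4, 18, 11, 3, the best is 18 at P2. Subgame-perfect outcome: (Plus, P2) with payoffs (20, 18).

20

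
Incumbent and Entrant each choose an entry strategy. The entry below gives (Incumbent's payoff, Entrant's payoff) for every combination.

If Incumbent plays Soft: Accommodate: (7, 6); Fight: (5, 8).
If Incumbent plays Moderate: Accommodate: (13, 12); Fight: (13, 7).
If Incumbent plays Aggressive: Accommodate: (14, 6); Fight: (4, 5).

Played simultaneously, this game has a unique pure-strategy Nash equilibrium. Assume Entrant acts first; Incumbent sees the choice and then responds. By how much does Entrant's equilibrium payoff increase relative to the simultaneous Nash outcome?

Incumbent best-responds to each possible Entrant move:
- Accommodate: BR = Aggressive, leader payoff 6.
- Fight: BR = Moderate, leader payoff 7.
Maximizing over 6, 7, Entrant chooses Fight. Subgame-perfect outcome: (Moderate, Fight) with payoffs (13, 7).
Under simultaneous play:
Incumbent's best replies: Accommodate→Aggressive; Fight→Moderate.
Entrant's best replies: Soft→Fight; Moderate→Accommodate; Aggressive→Accommodate.
Only (Aggressive, Accommodate) has each player best-responding; Nash payoffs (14, 6).
Entrant's commitment gain: 7 − 6 = 1.

1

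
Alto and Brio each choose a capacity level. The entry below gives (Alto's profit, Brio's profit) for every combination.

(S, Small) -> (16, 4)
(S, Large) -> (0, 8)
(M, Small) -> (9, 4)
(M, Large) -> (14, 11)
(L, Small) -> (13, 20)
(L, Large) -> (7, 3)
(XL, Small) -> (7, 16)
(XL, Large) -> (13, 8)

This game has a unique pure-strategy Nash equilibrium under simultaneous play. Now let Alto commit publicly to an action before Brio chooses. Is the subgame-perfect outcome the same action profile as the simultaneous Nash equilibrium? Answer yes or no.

yes

Brio best-responds to each possible Alto move:
- S: Brio compares 4, 8 and picks Large; Alto would get 0.
- M: Brio compares 4, 11 and picks Large; Alto would get 14.
- L: Brio compares 20, 3 and picks Small; Alto would get 13.
- XL: Brio compares 16, 8 and picks Small; Alto would get 7.
Maximizing over 0, 14, 13, 7, Alto chooses M. Subgame-perfect outcome: (M, Large) with payoffs (14, 11).
For the simultaneous game, intersect best replies.
Alto's best replies: Small→S; Large→M.
Brio's best replies: S→Large; M→Large; L→Small; XL→Small.
The unique mutual best reply is (M, Large), giving (14, 11).
Sequential outcome (M, Large) coincides with the Nash profile (M, Large).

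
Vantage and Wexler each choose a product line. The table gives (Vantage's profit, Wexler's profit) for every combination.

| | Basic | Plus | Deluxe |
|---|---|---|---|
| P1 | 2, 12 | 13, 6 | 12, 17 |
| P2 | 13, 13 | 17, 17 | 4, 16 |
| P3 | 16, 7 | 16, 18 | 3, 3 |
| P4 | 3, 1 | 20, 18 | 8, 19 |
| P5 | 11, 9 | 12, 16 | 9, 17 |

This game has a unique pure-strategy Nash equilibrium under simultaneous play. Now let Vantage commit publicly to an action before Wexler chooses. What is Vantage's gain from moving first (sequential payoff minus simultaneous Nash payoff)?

5

Work backward from Wexler's decision.
- P1: BR = Deluxe, leader payoff 12.
- P2: BR = Plus, leader payoff 17.
- P3: BR = Plus, leader payoff 16.
- P4: BR = Deluxe, leader payoff 8.
- P5: BR = Deluxe, leader payoff 9.
Maximizing over 12, 17, 16, 8, 9, Vantage chooses P2. Subgame-perfect outcome: (P2, Plus) with payoffs (17, 17).
Under simultaneous play:
Vantage's best replies: Basic→P3; Plus→P4; Deluxe→P1.
Wexler's best replies: P1→Deluxe; P2→Plus; P3→Plus; P4→Deluxe; P5→Deluxe.
Only (P1, Deluxe) has each player best-responding; Nash payoffs (12, 17).
Vantage's commitment gain: 17 − 12 = 5.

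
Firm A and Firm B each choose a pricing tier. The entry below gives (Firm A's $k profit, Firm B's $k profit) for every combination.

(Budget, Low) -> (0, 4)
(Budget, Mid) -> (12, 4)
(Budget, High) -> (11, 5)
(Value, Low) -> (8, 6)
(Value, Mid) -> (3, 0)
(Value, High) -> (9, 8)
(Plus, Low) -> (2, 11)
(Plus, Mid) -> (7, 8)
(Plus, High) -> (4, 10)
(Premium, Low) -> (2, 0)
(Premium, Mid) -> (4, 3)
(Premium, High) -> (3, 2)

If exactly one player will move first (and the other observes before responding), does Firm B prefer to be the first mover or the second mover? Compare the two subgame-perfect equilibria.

If Firm A leads: Firm B's best replies are Budget→High, Value→High, Plus→Low, Premium→Mid; Firm A's induced payoffs 11, 9, 2, 4; outcome (Budget, High), payoffs (11, 5).
If Firm B leads: Firm A's best replies are Low→Value, Mid→Budget, High→Budget; Firm B's induced payoffs 6, 4, 5; outcome (Value, Low), payoffs (8, 6).
Firm B gets 6 moving first and 5 moving second, so Firm B prefers to move first.

first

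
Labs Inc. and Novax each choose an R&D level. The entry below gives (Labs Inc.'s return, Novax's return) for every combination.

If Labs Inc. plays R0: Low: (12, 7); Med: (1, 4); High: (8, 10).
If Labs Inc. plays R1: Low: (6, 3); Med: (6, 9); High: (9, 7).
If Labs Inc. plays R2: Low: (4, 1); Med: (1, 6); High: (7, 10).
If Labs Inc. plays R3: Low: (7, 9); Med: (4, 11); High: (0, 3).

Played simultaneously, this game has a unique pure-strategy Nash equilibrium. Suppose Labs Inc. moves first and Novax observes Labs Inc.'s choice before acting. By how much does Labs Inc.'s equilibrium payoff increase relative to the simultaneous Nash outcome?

2

Solve by backward induction (Labs Inc. leads).
- R0 → Novax plays High (best of 7, 4, 10); Labs Inc. gets 8.
- R1 → Novax plays Med (best of 3, 9, 7); Labs Inc. gets 6.
- R2 → Novax plays High (best of 1, 6, 10); Labs Inc. gets 7.
- R3 → Novax plays Med (best of 9, 11, 3); Labs Inc. gets 4.
Maximizing over 8, 6, 7, 4, Labs Inc. chooses R0. Subgame-perfect outcome: (R0, High) with payoffs (8, 10).
For the simultaneous game, intersect best replies.
Labs Inc.'s best replies: Low→R0; Med→R1; High→R1.
Novax's best replies: R0→High; R1→Med; R2→High; R3→Med.
The unique mutual best reply is (R1, Med), giving (6, 9).
Labs Inc.'s commitment gain: 8 − 6 = 2.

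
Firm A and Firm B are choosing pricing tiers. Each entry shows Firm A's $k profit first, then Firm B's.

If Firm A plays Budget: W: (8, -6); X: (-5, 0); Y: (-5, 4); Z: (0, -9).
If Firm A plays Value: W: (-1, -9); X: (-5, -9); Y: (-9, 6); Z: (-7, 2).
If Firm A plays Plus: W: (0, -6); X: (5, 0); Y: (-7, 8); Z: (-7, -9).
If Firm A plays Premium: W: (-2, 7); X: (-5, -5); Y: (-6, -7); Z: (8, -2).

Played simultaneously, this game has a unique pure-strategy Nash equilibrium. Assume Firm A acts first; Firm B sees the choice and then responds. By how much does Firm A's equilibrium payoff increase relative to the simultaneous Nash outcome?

3

Work backward from Firm B's decision.
- Budget: BR = Y, leader payoff -5.
- Value: BR = Y, leader payoff -9.
- Plus: BR = Y, leader payoff -7.
- Premium: BR = W, leader payoff -2.
Firm A's induced payoffs are -5, -9, -7, -2, so Firm A commits to Premium. Subgame-perfect outcome: (Premium, W) with payoffs (-2, 7).
For the simultaneous game, intersect best replies.
Firm A's best replies: W→Budget; X→Plus; Y→Budget; Z→Premium.
Firm B's best replies: Budget→Y; Value→Y; Plus→Y; Premium→W.
The unique mutual best reply is (Budget, Y), giving (-5, 4).
Firm A's commitment gain: -2 − -5 = 3.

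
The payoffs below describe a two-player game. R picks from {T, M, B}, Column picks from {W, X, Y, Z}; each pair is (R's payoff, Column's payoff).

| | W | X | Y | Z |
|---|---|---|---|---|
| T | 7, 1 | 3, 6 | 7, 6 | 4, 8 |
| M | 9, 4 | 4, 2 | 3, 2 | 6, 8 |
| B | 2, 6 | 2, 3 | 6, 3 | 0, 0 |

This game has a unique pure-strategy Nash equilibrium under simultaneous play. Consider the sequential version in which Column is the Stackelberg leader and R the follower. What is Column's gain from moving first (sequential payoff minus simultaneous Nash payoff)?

0

Backward induction with Column moving first.
- W → R plays M (best of 7, 9, 2); Column gets 4.
- X → R plays M (best of 3, 4, 2); Column gets 2.
- Y → R plays T (best of 7, 3, 6); Column gets 6.
- Z → R plays M (best of 4, 6, 0); Column gets 8.
Among 4, 2, 6, 8, the best is 8 at Z. Subgame-perfect outcome: (M, Z) with payoffs (6, 8).
Under simultaneous play:
R's best replies: W→M; X→M; Y→T; Z→M.
Column's best replies: T→Z; M→Z; B→W.
The unique mutual best reply is (M, Z), giving (6, 8).
Column's commitment gain: 8 − 8 = 0.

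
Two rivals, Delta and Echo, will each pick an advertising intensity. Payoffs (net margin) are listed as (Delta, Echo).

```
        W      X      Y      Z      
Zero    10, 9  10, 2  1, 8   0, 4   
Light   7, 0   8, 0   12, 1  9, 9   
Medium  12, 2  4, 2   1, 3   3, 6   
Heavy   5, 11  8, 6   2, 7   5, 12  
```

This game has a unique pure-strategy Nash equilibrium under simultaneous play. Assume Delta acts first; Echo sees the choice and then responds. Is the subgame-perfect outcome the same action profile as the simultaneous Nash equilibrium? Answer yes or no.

no

Solve by backward induction (Delta leads).
- Zero: BR = W, leader payoff 10.
- Light: BR = Z, leader payoff 9.
- Medium: BR = Z, leader payoff 3.
- Heavy: BR = Z, leader payoff 5.
Among 10, 9, 3, 5, the best is 10 at Zero. Subgame-perfect outcome: (Zero, W) with payoffs (10, 9).
For the simultaneous game, intersect best replies.
Delta's best replies: W→Medium; X→Zero; Y→Light; Z→Light.
Echo's best replies: Zero→W; Light→Z; Medium→Z; Heavy→Z.
The unique mutual best reply is (Light, Z), giving (9, 9).
Sequential outcome (Zero, W) differs from the Nash profile (Light, Z).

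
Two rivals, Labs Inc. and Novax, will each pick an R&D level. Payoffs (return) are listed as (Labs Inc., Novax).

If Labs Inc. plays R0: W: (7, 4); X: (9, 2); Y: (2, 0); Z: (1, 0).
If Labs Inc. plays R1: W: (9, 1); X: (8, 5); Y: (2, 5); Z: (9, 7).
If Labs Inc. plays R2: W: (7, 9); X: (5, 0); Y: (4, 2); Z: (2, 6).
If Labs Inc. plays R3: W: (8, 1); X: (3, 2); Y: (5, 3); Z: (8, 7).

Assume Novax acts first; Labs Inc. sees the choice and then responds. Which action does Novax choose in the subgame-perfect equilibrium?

Solve by backward induction (Novax leads).
- W: Labs Inc. compares 7, 9, 7, 8 and picks R1; Novax would get 1.
- X: Labs Inc. compares 9, 8, 5, 3 and picks R0; Novax would get 2.
- Y: Labs Inc. compares 2, 2, 4, 5 and picks R3; Novax would get 3.
- Z: Labs Inc. compares 1, 9, 2, 8 and picks R1; Novax would get 7.
Novax's induced payoffs are 1, 2, 3, 7, so Novax commits to Z. Subgame-perfect outcome: (R1, Z) with payoffs (9, 7).

Z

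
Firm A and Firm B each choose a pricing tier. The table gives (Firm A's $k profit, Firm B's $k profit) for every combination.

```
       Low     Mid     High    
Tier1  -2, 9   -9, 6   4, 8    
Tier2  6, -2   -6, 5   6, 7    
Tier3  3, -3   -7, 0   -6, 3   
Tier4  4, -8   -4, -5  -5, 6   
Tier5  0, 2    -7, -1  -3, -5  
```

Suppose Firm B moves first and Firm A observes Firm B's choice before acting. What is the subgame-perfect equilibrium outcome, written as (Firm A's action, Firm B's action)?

Solve by backward induction (Firm B leads).
- Low → Firm A plays Tier2 (best of -2, 6, 3, 4, 0); Firm B gets -2.
- Mid → Firm A plays Tier4 (best of -9, -6, -7, -4, -7); Firm B gets -5.
- High → Firm A plays Tier2 (best of 4, 6, -6, -5, -3); Firm B gets 7.
Among -2, -5, 7, the best is 7 at High. Subgame-perfect outcome: (Tier2, High) with payoffs (6, 7).

(Tier2, High)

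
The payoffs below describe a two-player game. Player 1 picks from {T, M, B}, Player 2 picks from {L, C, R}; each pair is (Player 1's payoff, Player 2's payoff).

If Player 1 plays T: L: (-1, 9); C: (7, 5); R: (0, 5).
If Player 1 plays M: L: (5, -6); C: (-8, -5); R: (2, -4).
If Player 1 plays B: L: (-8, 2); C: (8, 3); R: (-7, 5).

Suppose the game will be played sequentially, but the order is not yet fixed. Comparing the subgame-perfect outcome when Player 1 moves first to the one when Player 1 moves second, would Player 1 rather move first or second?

If Player 1 leads: Player 2's best replies are T→L, M→R, B→R; Player 1's induced payoffs -1, 2, -7; outcome (M, R), payoffs (2, -4).
If Player 2 leads: Player 1's best replies are L→M, C→B, R→M; Player 2's induced payoffs -6, 3, -4; outcome (B, C), payoffs (8, 3).
Player 1 gets 2 moving first and 8 moving second, so Player 1 prefers to move second.

second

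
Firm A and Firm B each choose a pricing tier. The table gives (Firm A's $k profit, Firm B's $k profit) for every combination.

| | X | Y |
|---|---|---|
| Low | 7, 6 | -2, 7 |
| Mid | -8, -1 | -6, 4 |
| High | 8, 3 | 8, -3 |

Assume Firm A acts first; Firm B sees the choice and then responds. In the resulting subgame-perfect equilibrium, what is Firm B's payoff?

3

Firm B best-responds to each possible Firm A move:
- Low → Firm B plays Y (best of 6, 7); Firm A gets -2.
- Mid → Firm B plays Y (best of -1, 4); Firm A gets -6.
- High → Firm B plays X (best of 3, -3); Firm A gets 8.
Maximizing over -2, -6, 8, Firm A chooses High. Subgame-perfect outcome: (High, X) with payoffs (8, 3).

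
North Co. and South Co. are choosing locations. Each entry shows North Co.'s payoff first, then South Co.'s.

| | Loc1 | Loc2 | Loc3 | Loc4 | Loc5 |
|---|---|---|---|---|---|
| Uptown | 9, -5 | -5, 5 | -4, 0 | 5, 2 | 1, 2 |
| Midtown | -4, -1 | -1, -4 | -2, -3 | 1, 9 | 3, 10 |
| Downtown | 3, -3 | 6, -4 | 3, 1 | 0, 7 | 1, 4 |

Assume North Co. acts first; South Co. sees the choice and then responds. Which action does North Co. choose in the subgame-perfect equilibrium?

Solve by backward induction (North Co. leads).
- Uptown → South Co. plays Loc2 (best of -5, 5, 0, 2, 2); North Co. gets -5.
- Midtown → South Co. plays Loc5 (best of -1, -4, -3, 9, 10); North Co. gets 3.
- Downtown → South Co. plays Loc4 (best of -3, -4, 1, 7, 4); North Co. gets 0.
Among -5, 3, 0, the best is 3 at Midtown. Subgame-perfect outcome: (Midtown, Loc5) with payoffs (3, 10).

Midtown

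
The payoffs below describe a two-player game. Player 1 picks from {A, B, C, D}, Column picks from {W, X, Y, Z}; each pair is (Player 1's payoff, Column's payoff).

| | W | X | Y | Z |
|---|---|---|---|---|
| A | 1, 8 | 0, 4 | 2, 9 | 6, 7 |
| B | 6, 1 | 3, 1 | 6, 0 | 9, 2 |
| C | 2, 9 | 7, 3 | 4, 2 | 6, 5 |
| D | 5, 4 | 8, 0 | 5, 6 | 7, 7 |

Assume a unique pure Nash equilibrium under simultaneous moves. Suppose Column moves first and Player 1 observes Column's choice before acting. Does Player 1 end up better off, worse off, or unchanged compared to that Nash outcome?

Solve by backward induction (Column leads).
- W → Player 1 plays B (best of 1, 6, 2, 5); Column gets 1.
- X → Player 1 plays D (best of 0, 3, 7, 8); Column gets 0.
- Y → Player 1 plays B (best of 2, 6, 4, 5); Column gets 0.
- Z → Player 1 plays B (best of 6, 9, 6, 7); Column gets 2.
Among 1, 0, 0, 2, the best is 2 at Z. Subgame-perfect outcome: (B, Z) with payoffs (9, 2).
Now find the simultaneous Nash equilibrium.
Player 1's best replies: W→B; X→D; Y→B; Z→B.
Column's best replies: A→Y; B→Z; C→W; D→Z.
Only (B, Z) has each player best-responding; Nash payoffs (9, 2).
Player 1 earns 9 sequentially versus 9 at the Nash outcome: unchanged.

unchanged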